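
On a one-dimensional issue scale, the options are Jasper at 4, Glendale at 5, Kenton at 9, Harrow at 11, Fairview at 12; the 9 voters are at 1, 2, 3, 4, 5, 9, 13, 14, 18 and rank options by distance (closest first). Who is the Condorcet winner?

Glendale

With single-peaked preferences on a line, the Condorcet winner is the candidate closest to the median voter.
The median voter (position 5) is closest to Glendale at 5.
Check: Glendale vs Kenton — voters closer to Glendale: 5 of 9.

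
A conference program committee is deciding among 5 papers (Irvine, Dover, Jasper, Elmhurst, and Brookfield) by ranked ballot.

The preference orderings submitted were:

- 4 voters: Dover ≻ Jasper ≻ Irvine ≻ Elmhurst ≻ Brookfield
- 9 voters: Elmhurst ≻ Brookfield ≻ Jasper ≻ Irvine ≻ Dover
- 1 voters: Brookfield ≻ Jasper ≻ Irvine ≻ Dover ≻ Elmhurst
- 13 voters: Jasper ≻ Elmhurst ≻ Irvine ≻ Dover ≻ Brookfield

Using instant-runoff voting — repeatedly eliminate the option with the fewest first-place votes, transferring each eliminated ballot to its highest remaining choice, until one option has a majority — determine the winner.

Jasper

Round 1: Jasper 13, Elmhurst 9, Dover 4, Brookfield 1, Irvine 0. Irvine has the fewest and is eliminated.
Round 2: Jasper 13, Elmhurst 9, Dover 4, Brookfield 1. Brookfield has the fewest and is eliminated.
Round 3: Jasper 14, Elmhurst 9, Dover 4. Jasper has a majority.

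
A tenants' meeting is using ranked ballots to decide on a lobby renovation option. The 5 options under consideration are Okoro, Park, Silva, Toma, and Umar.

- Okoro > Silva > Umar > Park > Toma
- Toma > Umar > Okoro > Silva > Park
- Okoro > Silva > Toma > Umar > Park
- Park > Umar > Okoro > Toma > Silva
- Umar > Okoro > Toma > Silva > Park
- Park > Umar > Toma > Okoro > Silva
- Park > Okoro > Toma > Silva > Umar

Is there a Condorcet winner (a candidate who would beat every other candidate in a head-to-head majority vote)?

Yes

Head-to-head results (7 voters total):
Okoro vs Park: Okoro wins 4–3.
Okoro vs Silva: Okoro wins 7–0.
Okoro vs Toma: Okoro wins 5–2.
Okoro vs Umar: Umar wins 4–3.
Park vs Silva: Silva wins 4–3.
Park vs Toma: Park wins 4–3.
Park vs Umar: Umar wins 4–3.
Silva vs Toma: Toma wins 5–2.
Silva vs Umar: Umar wins 4–3.
Toma vs Umar: Umar wins 4–3.
Umar beats each rival — Okoro (4–3), Park (4–3), Silva (4–3), Toma (4–3) — so Umar is the Condorcet winner.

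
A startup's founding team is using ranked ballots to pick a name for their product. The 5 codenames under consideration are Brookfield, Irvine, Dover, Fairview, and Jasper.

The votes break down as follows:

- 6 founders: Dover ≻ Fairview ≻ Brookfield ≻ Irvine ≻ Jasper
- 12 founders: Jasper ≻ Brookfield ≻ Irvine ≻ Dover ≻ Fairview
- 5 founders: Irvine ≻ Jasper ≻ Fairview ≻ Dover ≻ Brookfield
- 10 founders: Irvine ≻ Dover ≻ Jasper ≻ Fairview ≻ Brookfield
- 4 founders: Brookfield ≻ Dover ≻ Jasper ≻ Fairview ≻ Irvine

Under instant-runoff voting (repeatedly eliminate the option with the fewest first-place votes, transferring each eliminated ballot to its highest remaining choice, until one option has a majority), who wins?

Irvine

Round 1: Irvine 15, Jasper 12, Dover 6, Brookfield 4, Fairview 0. Fairview has the fewest and is eliminated.
Round 2: Irvine 15, Jasper 12, Dover 6, Brookfield 4. Brookfield has the fewest and is eliminated.
Round 3: Irvine 15, Jasper 12, Dover 10. Dover has the fewest and is eliminated.
Round 4: Irvine 21, Jasper 16. Irvine has a majority.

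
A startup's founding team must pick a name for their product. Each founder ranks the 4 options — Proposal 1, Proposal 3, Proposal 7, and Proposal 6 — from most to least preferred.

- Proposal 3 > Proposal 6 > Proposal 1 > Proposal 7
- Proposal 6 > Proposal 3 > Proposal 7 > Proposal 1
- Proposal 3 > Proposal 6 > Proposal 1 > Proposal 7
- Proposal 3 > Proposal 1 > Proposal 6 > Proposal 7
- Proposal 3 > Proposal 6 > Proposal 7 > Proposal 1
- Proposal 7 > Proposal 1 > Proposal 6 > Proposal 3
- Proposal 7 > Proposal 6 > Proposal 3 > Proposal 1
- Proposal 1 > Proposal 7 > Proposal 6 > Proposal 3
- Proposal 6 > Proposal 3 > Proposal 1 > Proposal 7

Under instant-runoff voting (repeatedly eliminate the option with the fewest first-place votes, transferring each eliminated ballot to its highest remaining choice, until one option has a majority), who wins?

Round 1: Proposal 3 4, Proposal 7 2, Proposal 6 2, Proposal 1 1. Proposal 1 has the fewest and is eliminated.
Round 2: Proposal 3 4, Proposal 7 3, Proposal 6 2. Proposal 6 has the fewest and is eliminated.
Round 3: Proposal 3 6, Proposal 7 3. Proposal 3 has a majority.

Proposal 3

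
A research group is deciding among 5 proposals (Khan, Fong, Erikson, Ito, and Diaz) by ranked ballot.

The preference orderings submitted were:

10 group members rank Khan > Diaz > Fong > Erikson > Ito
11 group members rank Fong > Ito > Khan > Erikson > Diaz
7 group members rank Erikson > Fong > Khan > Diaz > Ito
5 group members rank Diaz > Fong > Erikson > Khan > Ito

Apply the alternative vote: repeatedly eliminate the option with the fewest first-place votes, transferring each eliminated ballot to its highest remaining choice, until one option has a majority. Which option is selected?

Fong

Round 1: Fong 11, Khan 10, Erikson 7, Diaz 5, Ito 0. Ito has the fewest and is eliminated.
Round 2: Fong 11, Khan 10, Erikson 7, Diaz 5. Diaz has the fewest and is eliminated.
Round 3: Fong 16, Khan 10, Erikson 7. Erikson has the fewest and is eliminated.
Round 4: Fong 23, Khan 10. Fong has a majority.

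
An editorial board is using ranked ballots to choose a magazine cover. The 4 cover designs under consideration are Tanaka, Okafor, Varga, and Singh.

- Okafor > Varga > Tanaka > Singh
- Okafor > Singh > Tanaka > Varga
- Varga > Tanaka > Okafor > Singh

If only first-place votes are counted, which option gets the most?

First-place vote totals:
  Tanaka: 0
  Okafor: 2
  Varga: 1
  Singh: 0
Okafor has the most first-place votes.

Okafor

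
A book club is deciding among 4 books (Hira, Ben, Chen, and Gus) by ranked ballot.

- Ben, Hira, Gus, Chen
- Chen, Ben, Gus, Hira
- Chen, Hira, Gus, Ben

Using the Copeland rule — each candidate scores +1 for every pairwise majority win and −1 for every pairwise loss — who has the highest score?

Chen

Pairwise results:
  Hira vs Ben: Ben wins 2–1.
  Hira vs Chen: Chen wins 2–1.
  Hira vs Gus: Hira wins 2–1.
  Ben vs Chen: Chen wins 2–1.
  Ben vs Gus: Ben wins 2–1.
  Chen vs Gus: Chen wins 2–1.
Copeland scores (wins − losses):
  Hira: 1 − 2 = -1
  Ben: 2 − 1 = 1
  Chen: 3 − 0 = 3
  Gus: 0 − 3 = -3
Chen has the best Copeland score.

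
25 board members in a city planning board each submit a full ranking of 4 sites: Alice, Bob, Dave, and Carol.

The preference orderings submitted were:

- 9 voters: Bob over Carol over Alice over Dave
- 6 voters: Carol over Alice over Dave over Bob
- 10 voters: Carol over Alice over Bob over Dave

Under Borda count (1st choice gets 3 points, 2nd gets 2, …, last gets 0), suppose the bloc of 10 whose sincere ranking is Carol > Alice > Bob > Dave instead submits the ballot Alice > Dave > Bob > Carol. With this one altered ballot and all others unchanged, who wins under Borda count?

Alice

Borda totals with the altered ballot: Alice 51, Bob 37, Dave 26, Carol 36.
The switch changes the winner from Carol to Alice.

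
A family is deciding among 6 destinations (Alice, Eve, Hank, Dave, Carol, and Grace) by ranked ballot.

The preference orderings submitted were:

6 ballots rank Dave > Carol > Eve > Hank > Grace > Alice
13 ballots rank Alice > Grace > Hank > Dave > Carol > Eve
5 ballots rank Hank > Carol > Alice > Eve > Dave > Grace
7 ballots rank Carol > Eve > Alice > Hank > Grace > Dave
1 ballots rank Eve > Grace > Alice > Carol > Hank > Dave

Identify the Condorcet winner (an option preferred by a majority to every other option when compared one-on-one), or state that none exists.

Head-to-head results (32 voters total):
Alice vs Eve: Alice wins 18–14.
Alice vs Hank: Alice wins 21–11.
Alice vs Dave: Alice wins 26–6.
Alice vs Carol: Carol wins 18–14.
Alice vs Grace: Alice wins 25–7.
Eve vs Hank: Hank wins 18–14.
Eve vs Dave: Dave wins 19–13.
Eve vs Carol: Carol wins 31–1.
Eve vs Grace: Eve wins 19–13.
Hank vs Dave: Hank wins 26–6.
Hank vs Carol: Hank wins 18–14.
Hank vs Grace: Hank wins 18–14.
Dave vs Carol: Dave wins 19–13.
Dave vs Grace: Grace wins 21–11.
Carol vs Grace: Carol wins 18–14.
No candidate beats all others: Alice beats Hank beats Carol beats Alice, a majority cycle.

No Condorcet winner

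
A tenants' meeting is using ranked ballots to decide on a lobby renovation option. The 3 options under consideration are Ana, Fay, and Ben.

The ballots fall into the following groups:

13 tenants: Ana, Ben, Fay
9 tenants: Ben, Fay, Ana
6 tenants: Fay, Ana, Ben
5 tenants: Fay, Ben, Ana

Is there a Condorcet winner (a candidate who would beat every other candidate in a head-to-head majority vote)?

Head-to-head results (33 voters total):
Ana vs Fay: Fay wins 20–13.
Ana vs Ben: Ana wins 19–14.
Fay vs Ben: Ben wins 22–11.
No candidate beats all others: Ana beats Ben beats Fay beats Ana, a majority cycle.

No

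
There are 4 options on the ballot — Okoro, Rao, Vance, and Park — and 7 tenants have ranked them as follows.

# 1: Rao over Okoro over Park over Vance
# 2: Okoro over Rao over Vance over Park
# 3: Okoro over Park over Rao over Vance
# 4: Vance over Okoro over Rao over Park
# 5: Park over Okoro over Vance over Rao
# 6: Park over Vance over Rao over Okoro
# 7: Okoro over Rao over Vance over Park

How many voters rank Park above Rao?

3

Ballots ranking Park above Rao: 3.
Ballots ranking Rao above Park: 4.
So 3 of 7 voters prefer Park to Rao.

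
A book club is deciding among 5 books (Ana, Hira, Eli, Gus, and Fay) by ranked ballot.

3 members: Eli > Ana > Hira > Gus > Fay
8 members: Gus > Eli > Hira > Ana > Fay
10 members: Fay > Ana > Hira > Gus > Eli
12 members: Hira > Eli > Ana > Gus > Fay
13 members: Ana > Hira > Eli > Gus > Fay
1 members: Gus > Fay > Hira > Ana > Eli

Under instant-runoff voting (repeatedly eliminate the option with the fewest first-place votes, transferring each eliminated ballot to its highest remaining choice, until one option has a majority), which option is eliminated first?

Eli

Round 1: Ana 13, Hira 12, Fay 10, Gus 9, Eli 3. Eli has the fewest and is eliminated.
Round 2: Ana 16, Hira 12, Fay 10, Gus 9. Gus has the fewest and is eliminated.
Round 3: Hira 20, Ana 16, Fay 11. Fay has the fewest and is eliminated.
Round 4: Ana 26, Hira 21. Ana has a majority.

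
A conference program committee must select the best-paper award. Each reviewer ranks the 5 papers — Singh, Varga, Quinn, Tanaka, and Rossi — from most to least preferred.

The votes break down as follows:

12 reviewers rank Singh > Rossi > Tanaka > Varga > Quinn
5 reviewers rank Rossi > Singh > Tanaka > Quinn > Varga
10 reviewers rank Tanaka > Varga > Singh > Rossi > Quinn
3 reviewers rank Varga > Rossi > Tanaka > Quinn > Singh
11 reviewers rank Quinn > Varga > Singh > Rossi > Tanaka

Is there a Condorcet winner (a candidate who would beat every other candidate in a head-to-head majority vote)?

Head-to-head results (41 voters total):
Singh vs Varga: Varga wins 24–17.
Singh vs Quinn: Singh wins 27–14.
Singh vs Tanaka: Singh wins 28–13.
Singh vs Rossi: Singh wins 33–8.
Varga vs Quinn: Varga wins 25–16.
Varga vs Tanaka: Tanaka wins 27–14.
Varga vs Rossi: Varga wins 24–17.
Quinn vs Tanaka: Tanaka wins 30–11.
Quinn vs Rossi: Rossi wins 30–11.
Tanaka vs Rossi: Rossi wins 31–10.
No candidate beats all others: Singh beats Tanaka beats Varga beats Singh, a majority cycle.

No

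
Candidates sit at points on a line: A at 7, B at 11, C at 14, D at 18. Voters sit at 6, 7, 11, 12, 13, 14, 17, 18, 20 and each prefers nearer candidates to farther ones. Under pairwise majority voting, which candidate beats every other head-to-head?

With single-peaked preferences on a line, the Condorcet winner is the candidate closest to the median voter.
The median voter (position 13) is closest to C at 14.
Check: C vs D — voters closer to C: 6 of 9.

C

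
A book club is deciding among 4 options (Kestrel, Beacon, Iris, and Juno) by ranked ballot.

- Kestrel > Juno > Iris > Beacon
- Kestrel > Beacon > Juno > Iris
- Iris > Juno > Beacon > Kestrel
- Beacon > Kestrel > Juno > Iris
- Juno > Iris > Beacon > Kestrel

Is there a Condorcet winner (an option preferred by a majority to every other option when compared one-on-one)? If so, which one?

There is no Condorcet winner

Head-to-head results (5 voters total):
Kestrel vs Beacon: Beacon wins 3–2.
Kestrel vs Iris: Kestrel wins 3–2.
Kestrel vs Juno: Kestrel wins 3–2.
Beacon vs Iris: Iris wins 3–2.
Beacon vs Juno: Juno wins 3–2.
Iris vs Juno: Juno wins 4–1.
No candidate beats all others: Kestrel beats Iris beats Beacon beats Kestrel, a majority cycle.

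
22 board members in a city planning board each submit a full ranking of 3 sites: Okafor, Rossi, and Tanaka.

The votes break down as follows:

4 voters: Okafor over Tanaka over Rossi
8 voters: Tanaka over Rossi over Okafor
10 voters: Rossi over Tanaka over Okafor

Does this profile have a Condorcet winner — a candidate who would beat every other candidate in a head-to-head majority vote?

Yes

Head-to-head results (22 voters total):
Okafor vs Rossi: Rossi wins 18–4.
Okafor vs Tanaka: Tanaka wins 18–4.
Rossi vs Tanaka: Tanaka wins 12–10.
Tanaka beats each rival — Okafor (18–4), Rossi (12–10) — so Tanaka is the Condorcet winner.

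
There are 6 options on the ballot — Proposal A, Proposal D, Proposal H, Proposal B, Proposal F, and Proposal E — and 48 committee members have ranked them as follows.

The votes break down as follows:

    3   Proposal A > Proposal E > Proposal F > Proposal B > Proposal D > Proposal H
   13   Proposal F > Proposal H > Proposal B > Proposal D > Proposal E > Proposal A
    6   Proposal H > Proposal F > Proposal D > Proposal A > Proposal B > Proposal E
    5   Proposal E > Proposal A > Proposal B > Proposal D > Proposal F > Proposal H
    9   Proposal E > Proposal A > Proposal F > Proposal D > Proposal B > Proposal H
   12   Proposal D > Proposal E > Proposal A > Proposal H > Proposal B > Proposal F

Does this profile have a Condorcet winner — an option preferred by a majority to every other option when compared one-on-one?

No

Head-to-head results (48 voters total):
Proposal A vs Proposal D: Proposal D wins 31–17.
Proposal A vs Proposal H: Proposal A wins 29–19.
Proposal A vs Proposal B: Proposal A wins 35–13.
Proposal A vs Proposal F: Proposal A wins 29–19.
Proposal A vs Proposal E: Proposal E wins 39–9.
Proposal D vs Proposal H: Proposal D wins 29–19.
Proposal D vs Proposal B: Proposal D wins 27–21.
Proposal D vs Proposal F: Proposal F wins 31–17.
Proposal D vs Proposal E: Proposal D wins 31–17.
Proposal H vs Proposal B: Proposal H wins 31–17.
Proposal H vs Proposal F: Proposal F wins 30–18.
Proposal H vs Proposal E: Proposal E wins 29–19.
Proposal B vs Proposal F: Proposal F wins 31–17.
Proposal B vs Proposal E: Proposal E wins 29–19.
Proposal F vs Proposal E: Proposal E wins 29–19.
No candidate beats all others: Proposal A beats Proposal F beats Proposal D beats Proposal A, a majority cycle.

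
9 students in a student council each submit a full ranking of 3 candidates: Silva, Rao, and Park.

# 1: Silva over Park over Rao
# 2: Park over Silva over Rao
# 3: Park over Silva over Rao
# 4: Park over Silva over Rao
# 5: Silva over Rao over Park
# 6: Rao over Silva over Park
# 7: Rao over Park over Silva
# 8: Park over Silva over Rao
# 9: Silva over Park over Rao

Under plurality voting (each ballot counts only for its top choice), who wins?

Park

First-place vote totals:
  Silva: 3
  Rao: 2
  Park: 4
Park has the most first-place votes.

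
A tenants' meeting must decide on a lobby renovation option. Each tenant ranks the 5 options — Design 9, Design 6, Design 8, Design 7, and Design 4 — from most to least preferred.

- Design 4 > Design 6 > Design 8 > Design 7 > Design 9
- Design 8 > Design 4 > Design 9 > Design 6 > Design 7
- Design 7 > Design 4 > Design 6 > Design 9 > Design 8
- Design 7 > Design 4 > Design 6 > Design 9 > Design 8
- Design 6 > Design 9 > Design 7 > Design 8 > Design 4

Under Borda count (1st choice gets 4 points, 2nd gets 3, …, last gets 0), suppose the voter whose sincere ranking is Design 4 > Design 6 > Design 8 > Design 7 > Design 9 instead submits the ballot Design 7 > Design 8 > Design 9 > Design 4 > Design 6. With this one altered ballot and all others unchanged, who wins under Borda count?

Design 7

Borda totals with the altered ballot: Design 9 9, Design 6 9, Design 8 8, Design 7 14, Design 4 10.
The switch changes the winner from Design 4 to Design 7.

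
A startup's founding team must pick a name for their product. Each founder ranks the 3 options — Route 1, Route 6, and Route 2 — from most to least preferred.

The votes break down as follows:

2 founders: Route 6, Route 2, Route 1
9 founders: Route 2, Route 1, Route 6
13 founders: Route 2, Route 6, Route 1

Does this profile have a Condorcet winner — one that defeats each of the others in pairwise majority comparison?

Yes

Head-to-head results (24 voters total):
Route 1 vs Route 6: Route 6 wins 15–9.
Route 1 vs Route 2: Route 2 wins 24–0.
Route 6 vs Route 2: Route 2 wins 22–2.
Route 2 beats each rival — Route 1 (24–0), Route 6 (22–2) — so Route 2 is the Condorcet winner.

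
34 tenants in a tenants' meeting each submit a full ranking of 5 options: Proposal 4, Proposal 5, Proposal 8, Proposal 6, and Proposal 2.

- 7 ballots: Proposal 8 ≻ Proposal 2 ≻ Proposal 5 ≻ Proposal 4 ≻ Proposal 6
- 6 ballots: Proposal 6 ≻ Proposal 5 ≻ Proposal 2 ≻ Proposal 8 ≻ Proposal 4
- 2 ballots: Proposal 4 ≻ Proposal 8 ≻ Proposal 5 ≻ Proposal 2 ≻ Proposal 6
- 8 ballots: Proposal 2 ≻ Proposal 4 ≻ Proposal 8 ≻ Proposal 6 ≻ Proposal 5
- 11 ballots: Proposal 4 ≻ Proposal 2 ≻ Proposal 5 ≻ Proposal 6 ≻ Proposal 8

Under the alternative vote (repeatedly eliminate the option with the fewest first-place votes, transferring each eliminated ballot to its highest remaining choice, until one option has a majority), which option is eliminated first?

Proposal 5

Round 1: Proposal 4 13, Proposal 2 8, Proposal 8 7, Proposal 6 6, Proposal 5 0. Proposal 5 has the fewest and is eliminated.
Round 2: Proposal 4 13, Proposal 2 8, Proposal 8 7, Proposal 6 6. Proposal 6 has the fewest and is eliminated.
Round 3: Proposal 2 14, Proposal 4 13, Proposal 8 7. Proposal 8 has the fewest and is eliminated.
Round 4: Proposal 2 21, Proposal 4 13. Proposal 2 has a majority.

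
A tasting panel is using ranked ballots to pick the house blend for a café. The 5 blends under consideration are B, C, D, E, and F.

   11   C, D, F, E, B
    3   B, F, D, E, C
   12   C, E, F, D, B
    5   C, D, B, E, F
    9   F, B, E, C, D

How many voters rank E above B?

23

Ballots ranking E above B: 11+12 = 23.
Ballots ranking B above E: 3+5+9 = 17.
So 23 of 40 voters prefer E to B.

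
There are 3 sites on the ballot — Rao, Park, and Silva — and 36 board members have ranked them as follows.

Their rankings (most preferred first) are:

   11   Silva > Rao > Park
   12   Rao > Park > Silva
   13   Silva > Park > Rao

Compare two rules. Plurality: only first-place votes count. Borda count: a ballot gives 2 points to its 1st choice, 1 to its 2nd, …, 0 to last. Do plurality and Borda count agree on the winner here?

Plurality first-place counts: Rao 12, Park 0, Silva 24 → Silva.
Borda totals: Rao 35, Park 25, Silva 48 → Silva.
The two rules agree on Silva.

Yes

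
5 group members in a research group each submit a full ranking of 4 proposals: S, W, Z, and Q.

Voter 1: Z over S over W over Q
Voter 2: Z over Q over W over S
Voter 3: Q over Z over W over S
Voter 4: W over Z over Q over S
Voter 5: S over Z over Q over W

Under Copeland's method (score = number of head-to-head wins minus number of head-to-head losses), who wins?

Z

Pairwise results:
  S vs W: W wins 3–2.
  S vs Z: Z wins 4–1.
  S vs Q: Q wins 3–2.
  W vs Z: Z wins 4–1.
  W vs Q: Q wins 3–2.
  Z vs Q: Z wins 4–1.
Copeland scores (wins − losses):
  S: 0 − 3 = -3
  W: 1 − 2 = -1
  Z: 3 − 0 = 3
  Q: 2 − 1 = 1
Z has the best Copeland score.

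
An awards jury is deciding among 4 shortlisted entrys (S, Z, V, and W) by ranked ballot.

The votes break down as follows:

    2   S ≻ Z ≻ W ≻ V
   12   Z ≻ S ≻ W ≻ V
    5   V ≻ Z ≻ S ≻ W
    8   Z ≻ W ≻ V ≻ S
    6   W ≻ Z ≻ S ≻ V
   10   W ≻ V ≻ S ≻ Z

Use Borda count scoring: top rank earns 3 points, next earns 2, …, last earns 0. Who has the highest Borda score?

Borda scores:
  S: 2·3 + 12·2 + 5·1 + 8·0 + 6·1 + 10·1 = 51
  Z: 2·2 + 12·3 + 5·2 + 8·3 + 6·2 + 10·0 = 86
  V: 2·0 + 12·0 + 5·3 + 8·1 + 6·0 + 10·2 = 43
  W: 2·1 + 12·1 + 5·0 + 8·2 + 6·3 + 10·3 = 78
Z has the highest total.

Z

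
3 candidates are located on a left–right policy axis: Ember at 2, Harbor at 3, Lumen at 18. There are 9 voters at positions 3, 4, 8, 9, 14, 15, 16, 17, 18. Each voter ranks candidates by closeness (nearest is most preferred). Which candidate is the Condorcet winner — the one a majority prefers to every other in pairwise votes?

Lumen

With single-peaked preferences on a line, the Condorcet winner is the candidate closest to the median voter.
The median voter (position 14) is closest to Lumen at 18.
Check: Lumen vs Ember — voters closer to Lumen: 5 of 9.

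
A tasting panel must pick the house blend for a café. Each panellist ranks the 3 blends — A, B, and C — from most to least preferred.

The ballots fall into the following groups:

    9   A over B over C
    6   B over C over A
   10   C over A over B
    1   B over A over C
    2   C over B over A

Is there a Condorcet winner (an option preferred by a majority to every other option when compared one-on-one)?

No

Head-to-head results (28 voters total):
A vs B: A wins 19–9.
A vs C: C wins 18–10.
B vs C: B wins 16–12.
No candidate beats all others: A beats B beats C beats A, a majority cycle.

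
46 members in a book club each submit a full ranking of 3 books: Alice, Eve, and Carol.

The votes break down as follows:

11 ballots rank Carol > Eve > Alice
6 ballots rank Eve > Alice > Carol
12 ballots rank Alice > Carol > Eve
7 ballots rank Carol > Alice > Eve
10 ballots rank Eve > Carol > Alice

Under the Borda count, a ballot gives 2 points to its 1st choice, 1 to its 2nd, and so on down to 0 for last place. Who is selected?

Borda scores:
  Alice: 11·0 + 6·1 + 12·2 + 7·1 + 10·0 = 37
  Eve: 11·1 + 6·2 + 12·0 + 7·0 + 10·2 = 43
  Carol: 11·2 + 6·0 + 12·1 + 7·2 + 10·1 = 58
Carol has the highest total.

Carol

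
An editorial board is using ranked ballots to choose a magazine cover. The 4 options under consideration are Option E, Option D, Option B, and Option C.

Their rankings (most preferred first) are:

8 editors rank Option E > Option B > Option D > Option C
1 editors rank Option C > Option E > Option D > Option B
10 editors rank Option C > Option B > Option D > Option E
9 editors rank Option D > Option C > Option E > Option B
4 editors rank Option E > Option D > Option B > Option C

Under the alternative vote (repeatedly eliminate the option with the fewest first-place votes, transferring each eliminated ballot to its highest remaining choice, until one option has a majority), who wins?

Round 1: Option E 12, Option C 11, Option D 9, Option B 0. Option B has the fewest and is eliminated.
Round 2: Option E 12, Option C 11, Option D 9. Option D has the fewest and is eliminated.
Round 3: Option C 20, Option E 12. Option C has a majority.

Option C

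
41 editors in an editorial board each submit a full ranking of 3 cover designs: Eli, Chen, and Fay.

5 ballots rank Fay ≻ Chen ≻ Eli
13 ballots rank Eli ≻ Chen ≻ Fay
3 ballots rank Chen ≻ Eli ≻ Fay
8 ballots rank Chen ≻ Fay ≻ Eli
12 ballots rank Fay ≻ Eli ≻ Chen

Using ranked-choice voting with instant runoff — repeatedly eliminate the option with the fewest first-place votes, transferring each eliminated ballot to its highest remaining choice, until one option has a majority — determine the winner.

Fay

Round 1: Fay 17, Eli 13, Chen 11. Chen has the fewest and is eliminated.
Round 2: Fay 25, Eli 16. Fay has a majority.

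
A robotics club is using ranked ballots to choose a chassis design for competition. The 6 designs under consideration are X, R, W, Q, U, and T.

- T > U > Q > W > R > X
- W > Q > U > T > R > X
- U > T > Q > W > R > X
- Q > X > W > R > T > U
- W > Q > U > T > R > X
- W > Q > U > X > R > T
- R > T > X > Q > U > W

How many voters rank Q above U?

Ballots ranking Q above U: 5.
Ballots ranking U above Q: 2.
So 5 of 7 voters prefer Q to U.

5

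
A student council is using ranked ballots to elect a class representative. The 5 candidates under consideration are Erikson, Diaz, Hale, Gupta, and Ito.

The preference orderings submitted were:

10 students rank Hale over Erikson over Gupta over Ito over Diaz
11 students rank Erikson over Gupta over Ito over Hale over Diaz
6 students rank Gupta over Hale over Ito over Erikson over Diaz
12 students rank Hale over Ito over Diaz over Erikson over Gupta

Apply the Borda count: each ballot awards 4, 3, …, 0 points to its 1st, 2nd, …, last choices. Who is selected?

Borda scores:
  Erikson: 10·3 + 11·4 + 6·1 + 12·1 = 92
  Diaz: 10·0 + 11·0 + 6·0 + 12·2 = 24
  Hale: 10·4 + 11·1 + 6·3 + 12·4 = 117
  Gupta: 10·2 + 11·3 + 6·4 + 12·0 = 77
  Ito: 10·1 + 11·2 + 6·2 + 12·3 = 80
Hale has the highest total.

Hale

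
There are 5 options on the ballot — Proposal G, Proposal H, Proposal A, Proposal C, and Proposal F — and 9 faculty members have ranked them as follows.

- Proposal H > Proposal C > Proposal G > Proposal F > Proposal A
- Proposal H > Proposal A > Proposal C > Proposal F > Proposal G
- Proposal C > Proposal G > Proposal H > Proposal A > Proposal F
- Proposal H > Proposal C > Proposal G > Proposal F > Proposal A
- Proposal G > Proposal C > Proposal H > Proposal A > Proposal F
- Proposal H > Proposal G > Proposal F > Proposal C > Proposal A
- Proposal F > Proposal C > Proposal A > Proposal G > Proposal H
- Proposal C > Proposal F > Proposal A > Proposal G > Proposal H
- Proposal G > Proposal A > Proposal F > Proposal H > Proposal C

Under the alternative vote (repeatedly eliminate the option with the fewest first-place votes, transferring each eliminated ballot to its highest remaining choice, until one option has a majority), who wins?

Proposal H

Round 1: Proposal H 4, Proposal G 2, Proposal C 2, Proposal F 1, Proposal A 0. Proposal A has the fewest and is eliminated.
Round 2: Proposal H 4, Proposal G 2, Proposal C 2, Proposal F 1. Proposal F has the fewest and is eliminated.
Round 3: Proposal H 4, Proposal C 3, Proposal G 2. Proposal G has the fewest and is eliminated.
Round 4: Proposal H 5, Proposal C 4. Proposal H has a majority.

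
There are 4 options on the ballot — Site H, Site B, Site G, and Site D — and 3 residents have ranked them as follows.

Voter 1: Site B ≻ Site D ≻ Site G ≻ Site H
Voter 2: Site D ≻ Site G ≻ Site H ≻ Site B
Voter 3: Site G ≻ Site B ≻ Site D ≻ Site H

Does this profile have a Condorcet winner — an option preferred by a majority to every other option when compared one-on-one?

Head-to-head results (3 voters total):
Site H vs Site B: Site B wins 2–1.
Site H vs Site G: Site G wins 3–0.
Site H vs Site D: Site D wins 3–0.
Site B vs Site G: Site G wins 2–1.
Site B vs Site D: Site B wins 2–1.
Site G vs Site D: Site D wins 2–1.
No candidate beats all others: Site B beats Site D beats Site G beats Site B, a majority cycle.

No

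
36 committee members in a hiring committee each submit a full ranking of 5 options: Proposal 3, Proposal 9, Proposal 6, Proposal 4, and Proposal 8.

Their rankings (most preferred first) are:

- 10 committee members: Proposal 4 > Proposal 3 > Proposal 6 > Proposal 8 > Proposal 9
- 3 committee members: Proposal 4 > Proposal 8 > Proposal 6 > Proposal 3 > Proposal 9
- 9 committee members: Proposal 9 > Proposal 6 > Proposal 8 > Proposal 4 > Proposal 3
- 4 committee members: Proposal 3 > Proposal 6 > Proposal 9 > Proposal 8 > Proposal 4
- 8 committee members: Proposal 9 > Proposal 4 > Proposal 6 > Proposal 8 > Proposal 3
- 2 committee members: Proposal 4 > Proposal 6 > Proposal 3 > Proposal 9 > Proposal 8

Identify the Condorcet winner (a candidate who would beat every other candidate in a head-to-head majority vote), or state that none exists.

There is no Condorcet winner

Head-to-head results (36 voters total):
Proposal 3 vs Proposal 9: Proposal 3 wins 19–17.
Proposal 3 vs Proposal 6: Proposal 6 wins 22–14.
Proposal 3 vs Proposal 4: Proposal 4 wins 32–4.
Proposal 3 vs Proposal 8: Proposal 8 wins 20–16.
Proposal 9 vs Proposal 6: Proposal 6 wins 19–17.
Proposal 9 vs Proposal 4: Proposal 9 wins 21–15.
Proposal 9 vs Proposal 8: Proposal 9 wins 23–13.
Proposal 6 vs Proposal 4: Proposal 4 wins 23–13.
Proposal 6 vs Proposal 8: Proposal 6 wins 33–3.
Proposal 4 vs Proposal 8: Proposal 4 wins 23–13.
No candidate beats all others: Proposal 3 beats Proposal 9 beats Proposal 4 beats Proposal 3, a majority cycle.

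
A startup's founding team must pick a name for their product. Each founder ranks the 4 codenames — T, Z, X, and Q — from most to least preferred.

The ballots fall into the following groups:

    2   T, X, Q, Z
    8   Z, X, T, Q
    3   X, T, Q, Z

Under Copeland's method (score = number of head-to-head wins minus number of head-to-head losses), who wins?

Pairwise results:
  T vs Z: Z wins 8–5.
  T vs X: X wins 11–2.
  T vs Q: T wins 13–0.
  Z vs X: Z wins 8–5.
  Z vs Q: Z wins 8–5.
  X vs Q: X wins 13–0.
Copeland scores (wins − losses):
  T: 1 − 2 = -1
  Z: 3 − 0 = 3
  X: 2 − 1 = 1
  Q: 0 − 3 = -3
Z has the best Copeland score.

Z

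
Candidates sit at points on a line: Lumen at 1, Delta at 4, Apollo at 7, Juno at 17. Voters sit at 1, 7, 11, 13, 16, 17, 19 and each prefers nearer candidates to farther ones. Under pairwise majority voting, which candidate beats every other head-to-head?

With single-peaked preferences on a line, the Condorcet winner is the candidate closest to the median voter.
The median voter (position 13) is closest to Juno at 17.
Check: Juno vs Lumen — voters closer to Juno: 5 of 7.

Juno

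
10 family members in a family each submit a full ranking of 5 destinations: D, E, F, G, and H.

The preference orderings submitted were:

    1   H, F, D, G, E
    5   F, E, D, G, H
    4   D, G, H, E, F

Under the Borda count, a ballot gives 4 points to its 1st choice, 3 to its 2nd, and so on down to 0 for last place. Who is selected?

D

Borda scores:
  D: 2 + 5·2 + 4·4 = 28
  E: 0 + 5·3 + 4·1 = 19
  F: 3 + 5·4 + 4·0 = 23
  G: 1 + 5·1 + 4·3 = 18
  H: 4 + 5·0 + 4·2 = 12
D has the highest total.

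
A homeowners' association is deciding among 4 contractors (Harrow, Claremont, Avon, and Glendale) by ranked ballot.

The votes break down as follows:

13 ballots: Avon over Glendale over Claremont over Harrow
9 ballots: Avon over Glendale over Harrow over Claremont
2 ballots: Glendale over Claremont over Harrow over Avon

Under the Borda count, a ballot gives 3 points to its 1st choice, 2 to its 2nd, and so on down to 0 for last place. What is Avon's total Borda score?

66

Borda scores:
  Harrow: 13·0 + 9·1 + 2·1 = 11
  Claremont: 13·1 + 9·0 + 2·2 = 17
  Avon: 13·3 + 9·3 + 2·0 = 66
  Glendale: 13·2 + 9·2 + 2·3 = 50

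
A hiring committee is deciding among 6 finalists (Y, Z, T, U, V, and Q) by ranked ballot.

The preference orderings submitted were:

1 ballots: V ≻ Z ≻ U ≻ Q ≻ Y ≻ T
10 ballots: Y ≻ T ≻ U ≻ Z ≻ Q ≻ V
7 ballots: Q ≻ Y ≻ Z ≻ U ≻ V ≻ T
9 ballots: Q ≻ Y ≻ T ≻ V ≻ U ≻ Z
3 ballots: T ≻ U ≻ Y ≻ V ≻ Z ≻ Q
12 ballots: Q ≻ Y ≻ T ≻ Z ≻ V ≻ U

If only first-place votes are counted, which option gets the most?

First-place vote totals:
  Y: 10
  Z: 0
  T: 3
  U: 0
  V: 1
  Q: 28
Q has the most first-place votes.

Q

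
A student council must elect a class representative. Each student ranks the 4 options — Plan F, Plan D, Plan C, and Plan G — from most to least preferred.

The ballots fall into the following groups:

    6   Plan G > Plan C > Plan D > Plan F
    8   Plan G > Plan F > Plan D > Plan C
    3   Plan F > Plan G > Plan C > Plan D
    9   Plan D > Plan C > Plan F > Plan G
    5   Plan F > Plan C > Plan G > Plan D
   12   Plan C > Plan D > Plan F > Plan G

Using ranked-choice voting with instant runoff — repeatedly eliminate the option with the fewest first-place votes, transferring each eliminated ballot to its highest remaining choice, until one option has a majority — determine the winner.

Round 1: Plan G 14, Plan C 12, Plan D 9, Plan F 8. Plan F has the fewest and is eliminated.
Round 2: Plan C 17, Plan G 17, Plan D 9. Plan D has the fewest and is eliminated.
Round 3: Plan C 26, Plan G 17. Plan C has a majority.

Plan C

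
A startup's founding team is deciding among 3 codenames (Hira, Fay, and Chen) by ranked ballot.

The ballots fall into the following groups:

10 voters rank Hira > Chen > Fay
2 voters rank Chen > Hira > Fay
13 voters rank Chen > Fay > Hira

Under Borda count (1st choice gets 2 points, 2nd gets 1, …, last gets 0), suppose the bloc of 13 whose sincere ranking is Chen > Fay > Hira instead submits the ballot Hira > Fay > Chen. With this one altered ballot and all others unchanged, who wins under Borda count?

Borda totals with the altered ballot: Hira 48, Fay 13, Chen 14.
The switch changes the winner from Chen to Hira.

Hira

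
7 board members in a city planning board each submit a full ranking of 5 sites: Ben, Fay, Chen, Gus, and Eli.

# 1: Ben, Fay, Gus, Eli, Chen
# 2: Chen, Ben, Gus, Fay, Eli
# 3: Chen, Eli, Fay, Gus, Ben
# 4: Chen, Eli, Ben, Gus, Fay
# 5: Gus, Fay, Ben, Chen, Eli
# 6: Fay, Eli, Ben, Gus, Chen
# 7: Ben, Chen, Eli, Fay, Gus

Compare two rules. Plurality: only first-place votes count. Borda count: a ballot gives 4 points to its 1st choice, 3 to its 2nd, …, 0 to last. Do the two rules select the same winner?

Plurality first-place counts: Ben 2, Fay 1, Chen 3, Gus 1, Eli 0 → Chen.
Borda totals: Ben 17, Fay 14, Chen 16, Gus 11, Eli 12 → Ben.
The two rules disagree: plurality picks Chen, Borda picks Ben.

No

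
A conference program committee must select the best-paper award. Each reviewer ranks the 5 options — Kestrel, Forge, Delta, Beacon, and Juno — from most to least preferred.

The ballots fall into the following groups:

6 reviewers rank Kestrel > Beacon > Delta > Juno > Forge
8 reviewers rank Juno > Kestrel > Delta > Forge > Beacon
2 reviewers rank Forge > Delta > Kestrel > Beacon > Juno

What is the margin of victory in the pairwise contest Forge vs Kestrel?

12

Ballots ranking Forge above Kestrel: 2.
Ballots ranking Kestrel above Forge: 6+8 = 14.
Kestrel wins 14–2, a margin of 12.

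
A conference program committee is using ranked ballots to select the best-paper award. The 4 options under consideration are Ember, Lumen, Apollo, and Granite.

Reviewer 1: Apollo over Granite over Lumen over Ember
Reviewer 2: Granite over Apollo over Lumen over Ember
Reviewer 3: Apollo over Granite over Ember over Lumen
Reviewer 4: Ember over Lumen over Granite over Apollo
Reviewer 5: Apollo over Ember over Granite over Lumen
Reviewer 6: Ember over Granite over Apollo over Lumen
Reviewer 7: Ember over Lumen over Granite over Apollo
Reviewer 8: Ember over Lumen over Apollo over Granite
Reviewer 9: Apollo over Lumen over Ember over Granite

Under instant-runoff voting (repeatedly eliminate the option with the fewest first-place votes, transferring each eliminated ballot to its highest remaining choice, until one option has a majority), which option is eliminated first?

Round 1: Ember 4, Apollo 4, Granite 1, Lumen 0. Lumen has the fewest and is eliminated.
Round 2: Ember 4, Apollo 4, Granite 1. Granite has the fewest and is eliminated.
Round 3: Apollo 5, Ember 4. Apollo has a majority.

Lumen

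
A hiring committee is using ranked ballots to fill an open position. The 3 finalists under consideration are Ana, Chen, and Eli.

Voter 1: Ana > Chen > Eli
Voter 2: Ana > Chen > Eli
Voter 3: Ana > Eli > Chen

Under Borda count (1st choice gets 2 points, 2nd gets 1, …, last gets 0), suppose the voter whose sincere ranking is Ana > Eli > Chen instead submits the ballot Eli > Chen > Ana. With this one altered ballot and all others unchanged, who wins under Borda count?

Ana

Borda totals with the altered ballot: Ana 4, Chen 3, Eli 2.
The winner is unchanged: still Ana.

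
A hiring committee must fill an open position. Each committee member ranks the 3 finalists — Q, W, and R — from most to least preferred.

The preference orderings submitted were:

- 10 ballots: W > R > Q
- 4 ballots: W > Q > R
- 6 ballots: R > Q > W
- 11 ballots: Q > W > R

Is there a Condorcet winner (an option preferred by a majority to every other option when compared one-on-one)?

No

Head-to-head results (31 voters total):
Q vs W: Q wins 17–14.
Q vs R: R wins 16–15.
W vs R: W wins 25–6.
No candidate beats all others: Q beats W beats R beats Q, a majority cycle.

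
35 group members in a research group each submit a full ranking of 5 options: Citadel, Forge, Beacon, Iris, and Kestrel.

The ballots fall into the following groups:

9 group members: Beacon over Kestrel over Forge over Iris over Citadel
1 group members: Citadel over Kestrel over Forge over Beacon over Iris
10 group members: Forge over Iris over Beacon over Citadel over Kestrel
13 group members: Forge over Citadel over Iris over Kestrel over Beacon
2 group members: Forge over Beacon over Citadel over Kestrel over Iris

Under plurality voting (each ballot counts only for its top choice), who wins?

Forge

First-place vote totals:
  Citadel: 1
  Forge: 25
  Beacon: 9
  Iris: 0
  Kestrel: 0
Forge has the most first-place votes.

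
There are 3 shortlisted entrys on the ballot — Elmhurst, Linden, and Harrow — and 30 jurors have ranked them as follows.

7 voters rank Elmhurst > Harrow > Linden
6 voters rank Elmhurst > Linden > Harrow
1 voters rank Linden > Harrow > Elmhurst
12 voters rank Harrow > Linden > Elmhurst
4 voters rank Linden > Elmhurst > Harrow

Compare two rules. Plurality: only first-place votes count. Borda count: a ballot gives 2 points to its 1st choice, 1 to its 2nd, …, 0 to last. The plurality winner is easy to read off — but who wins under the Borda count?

Plurality first-place counts: Elmhurst 13, Linden 5, Harrow 12 → Elmhurst.
Borda totals: Elmhurst 30, Linden 28, Harrow 32 → Harrow.

Harrow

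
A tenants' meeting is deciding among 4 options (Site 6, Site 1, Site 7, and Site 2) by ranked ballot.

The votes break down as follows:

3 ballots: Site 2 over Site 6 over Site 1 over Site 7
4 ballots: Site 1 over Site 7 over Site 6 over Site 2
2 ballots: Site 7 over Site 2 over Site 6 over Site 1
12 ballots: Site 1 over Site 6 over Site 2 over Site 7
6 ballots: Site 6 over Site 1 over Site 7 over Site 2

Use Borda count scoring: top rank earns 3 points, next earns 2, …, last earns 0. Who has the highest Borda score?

Site 1

Borda scores:
  Site 6: 3·2 + 4·1 + 2·1 + 12·2 + 6·3 = 54
  Site 1: 3·1 + 4·3 + 2·0 + 12·3 + 6·2 = 63
  Site 7: 3·0 + 4·2 + 2·3 + 12·0 + 6·1 = 20
  Site 2: 3·3 + 4·0 + 2·2 + 12·1 + 6·0 = 25
Site 1 has the highest total.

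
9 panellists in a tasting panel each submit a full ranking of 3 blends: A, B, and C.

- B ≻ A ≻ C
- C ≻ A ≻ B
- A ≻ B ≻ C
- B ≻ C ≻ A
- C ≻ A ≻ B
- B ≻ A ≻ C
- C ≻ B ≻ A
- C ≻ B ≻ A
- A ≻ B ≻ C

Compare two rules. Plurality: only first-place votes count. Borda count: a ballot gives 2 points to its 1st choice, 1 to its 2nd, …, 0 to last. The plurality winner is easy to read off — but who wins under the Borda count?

Plurality first-place counts: A 2, B 3, C 4 → C.
Borda totals: A 8, B 10, C 9 → B.

B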